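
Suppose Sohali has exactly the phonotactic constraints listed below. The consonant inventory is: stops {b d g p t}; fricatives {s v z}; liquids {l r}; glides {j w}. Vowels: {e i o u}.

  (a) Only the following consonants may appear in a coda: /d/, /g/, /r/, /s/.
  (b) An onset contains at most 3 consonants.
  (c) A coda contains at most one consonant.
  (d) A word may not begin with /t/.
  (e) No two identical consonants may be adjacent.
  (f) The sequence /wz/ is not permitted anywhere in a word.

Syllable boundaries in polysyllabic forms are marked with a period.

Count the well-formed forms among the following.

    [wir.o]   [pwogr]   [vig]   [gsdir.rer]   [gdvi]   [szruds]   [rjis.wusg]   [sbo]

[wir.o] — σ1 onset /w/, coda /r/ ok; σ2 onset /∅/, coda /∅/ ok → well-formed
[pwogr] — violates constraint (c): syllable 1 coda /gr/ has 2 consonants (> 1) → ill-formed
[vig] — σ1 onset /v/, coda /g/ ok → well-formed
[gsdir.rer] — violates constraint (e): adjacent identical consonants /rr/ → ill-formed
[gdvi] — σ1 onset /gdv/ (3C), coda /∅/ ok → well-formed
[szruds] — violates constraint (c): syllable 1 coda /ds/ has 2 consonants (> 1) → ill-formed
[rjis.wusg] — violates constraint (c): syllable 2 coda /sg/ has 2 consonants (> 1) → ill-formed
[sbo] — σ1 onset /sb/ (2C), coda /∅/ ok → well-formed
Well-formed: [wir.o], [vig], [gdvi], [sbo] → 4.

4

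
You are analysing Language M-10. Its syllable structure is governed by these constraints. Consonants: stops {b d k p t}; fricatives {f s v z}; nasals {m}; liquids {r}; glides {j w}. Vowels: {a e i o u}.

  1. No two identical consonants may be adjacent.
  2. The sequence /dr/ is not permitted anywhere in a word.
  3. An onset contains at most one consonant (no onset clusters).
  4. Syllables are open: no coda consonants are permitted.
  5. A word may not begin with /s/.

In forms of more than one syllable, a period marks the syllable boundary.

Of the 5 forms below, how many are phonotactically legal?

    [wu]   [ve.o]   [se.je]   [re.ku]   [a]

[wu] — σ1 onset /w/, coda /∅/ ok → phonotactically legal
[ve.o] — σ1 onset /v/, coda /∅/ ok; σ2 onset /∅/, coda /∅/ ok → phonotactically legal
[se.je] — violates constraint 5: word begins with /s/ → phonotactically illegal
[re.ku] — σ1 onset /r/, coda /∅/ ok; σ2 onset /k/, coda /∅/ ok → phonotactically legal
[a] — σ1 onset /∅/, coda /∅/ ok → phonotactically legal
Phonotactically legal: [wu], [ve.o], [re.ku], [a] → 4.

4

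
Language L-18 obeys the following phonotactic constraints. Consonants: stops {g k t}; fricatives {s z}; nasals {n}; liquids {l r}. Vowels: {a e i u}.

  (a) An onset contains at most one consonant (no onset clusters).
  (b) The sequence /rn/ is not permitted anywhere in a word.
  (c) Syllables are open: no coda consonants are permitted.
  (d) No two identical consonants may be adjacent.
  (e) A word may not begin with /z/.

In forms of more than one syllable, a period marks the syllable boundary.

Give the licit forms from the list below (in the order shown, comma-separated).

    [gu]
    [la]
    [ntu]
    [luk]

[gu], [la]

[gu] — σ1 onset /g/, coda /∅/ ok → licit
[la] — σ1 onset /l/, coda /∅/ ok → licit
[ntu] — violates constraint (a): syllable 1 onset /nt/ has 2 consonants (> 1) → illicit
[luk] — violates constraint (c): syllable 1 coda /k/ has 1 consonant (> 0) → illicit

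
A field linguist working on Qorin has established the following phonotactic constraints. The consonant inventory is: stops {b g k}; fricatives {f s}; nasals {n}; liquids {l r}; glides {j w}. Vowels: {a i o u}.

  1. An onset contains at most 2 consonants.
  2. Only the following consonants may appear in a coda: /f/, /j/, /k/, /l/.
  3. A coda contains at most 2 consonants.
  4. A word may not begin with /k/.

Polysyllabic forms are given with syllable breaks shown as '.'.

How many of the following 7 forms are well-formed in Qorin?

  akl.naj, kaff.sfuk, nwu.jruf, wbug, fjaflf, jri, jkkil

3

akl.naj — σ1 onset /∅/, coda /kl/ (2C) ok; σ2 onset /n/, coda /j/ ok → well-formed
kaff.sfuk — violates constraint 4: word begins with /k/ → ill-formed
nwu.jruf — σ1 onset /nw/ (2C), coda /∅/ ok; σ2 onset /jr/ (2C), coda /f/ ok → well-formed
wbug — violates constraint 2: syllable 1 coda contains /g/, which is not a licensed coda consonant → ill-formed
fjaflf — violates constraint 3: syllable 1 coda /flf/ has 3 consonants (> 2) → ill-formed
jri — σ1 onset /jr/ (2C), coda /∅/ ok → well-formed
jkkil — violates constraint 1: syllable 1 onset /jkk/ has 3 consonants (> 2) → ill-formed
Well-formed: akl.naj, nwu.jruf, jri → 3.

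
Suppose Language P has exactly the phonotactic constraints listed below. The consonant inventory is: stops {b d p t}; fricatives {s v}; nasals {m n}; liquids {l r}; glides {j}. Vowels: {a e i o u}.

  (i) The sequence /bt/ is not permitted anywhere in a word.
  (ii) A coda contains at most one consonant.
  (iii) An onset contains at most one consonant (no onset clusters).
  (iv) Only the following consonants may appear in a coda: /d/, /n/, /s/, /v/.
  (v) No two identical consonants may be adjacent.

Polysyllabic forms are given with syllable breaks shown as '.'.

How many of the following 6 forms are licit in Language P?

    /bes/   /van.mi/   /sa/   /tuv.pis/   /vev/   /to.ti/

/bes/ — σ1 onset /b/, coda /s/ ok → licit
/van.mi/ — σ1 onset /v/, coda /n/ ok; σ2 onset /m/, coda /∅/ ok → licit
/sa/ — σ1 onset /s/, coda /∅/ ok → licit
/tuv.pis/ — σ1 onset /t/, coda /v/ ok; σ2 onset /p/, coda /s/ ok → licit
/vev/ — σ1 onset /v/, coda /v/ ok → licit
/to.ti/ — σ1 onset /t/, coda /∅/ ok; σ2 onset /t/, coda /∅/ ok → licit
Licit: /bes/, /van.mi/, /sa/, /tuv.pis/, /vev/, /to.ti/ → 6.

6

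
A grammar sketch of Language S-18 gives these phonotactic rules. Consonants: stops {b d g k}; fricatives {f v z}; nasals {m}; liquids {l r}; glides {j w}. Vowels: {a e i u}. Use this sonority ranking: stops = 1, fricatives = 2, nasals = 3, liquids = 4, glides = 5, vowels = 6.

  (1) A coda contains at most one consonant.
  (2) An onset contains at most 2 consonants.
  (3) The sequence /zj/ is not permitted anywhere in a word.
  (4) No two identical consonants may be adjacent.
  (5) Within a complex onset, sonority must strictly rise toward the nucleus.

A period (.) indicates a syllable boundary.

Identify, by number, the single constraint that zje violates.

zje: contains banned sequence /zj/.
This is a violation of constraint 3: "The sequence /zj/ is not permitted anywhere in a word."
The remaining constraints (1, 2, 4, 5) are satisfied.

3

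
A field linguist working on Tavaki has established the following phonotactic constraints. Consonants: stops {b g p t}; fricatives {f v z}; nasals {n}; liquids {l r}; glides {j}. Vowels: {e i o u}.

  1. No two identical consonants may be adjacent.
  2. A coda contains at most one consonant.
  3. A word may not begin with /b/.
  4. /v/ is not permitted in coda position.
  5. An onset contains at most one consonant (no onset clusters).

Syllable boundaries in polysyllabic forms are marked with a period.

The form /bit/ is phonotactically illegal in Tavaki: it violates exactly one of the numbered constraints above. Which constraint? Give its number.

/bit/: word begins with /b/.
This is a violation of constraint 3: "A word may not begin with /b/."
The remaining constraints (1, 2, 4, 5) are satisfied.

3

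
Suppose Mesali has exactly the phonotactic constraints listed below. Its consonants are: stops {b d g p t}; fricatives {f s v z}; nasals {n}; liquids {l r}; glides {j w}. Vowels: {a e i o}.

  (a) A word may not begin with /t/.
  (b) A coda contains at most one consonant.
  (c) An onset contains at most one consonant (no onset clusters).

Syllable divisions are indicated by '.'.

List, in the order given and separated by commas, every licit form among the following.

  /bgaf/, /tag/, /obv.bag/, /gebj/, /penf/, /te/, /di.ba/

/bgaf/ — violates constraint (c): syllable 1 onset /bg/ has 2 consonants (> 1) → illicit
/tag/ — violates constraint (a): word begins with /t/ → illicit
/obv.bag/ — violates constraint (b): syllable 1 coda /bv/ has 2 consonants (> 1) → illicit
/gebj/ — violates constraint (b): syllable 1 coda /bj/ has 2 consonants (> 1) → illicit
/penf/ — violates constraint (b): syllable 1 coda /nf/ has 2 consonants (> 1) → illicit
/te/ — violates constraint (a): word begins with /t/ → illicit
/di.ba/ — σ1 onset /d/, coda /∅/ ok; σ2 onset /b/, coda /∅/ ok → licit

/di.ba/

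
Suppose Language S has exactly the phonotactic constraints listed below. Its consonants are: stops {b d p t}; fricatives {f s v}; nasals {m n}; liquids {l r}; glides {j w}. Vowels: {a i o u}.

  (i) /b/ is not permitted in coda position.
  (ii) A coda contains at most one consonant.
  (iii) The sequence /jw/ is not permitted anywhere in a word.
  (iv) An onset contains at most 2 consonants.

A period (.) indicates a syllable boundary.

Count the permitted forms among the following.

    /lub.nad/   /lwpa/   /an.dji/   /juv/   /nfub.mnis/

2

/lub.nad/ — violates constraint (i): syllable 1 coda contains /b/ → not permitted
/lwpa/ — violates constraint (iv): syllable 1 onset /lwp/ has 3 consonants (> 2) → not permitted
/an.dji/ — σ1 onset /∅/, coda /n/ ok; σ2 onset /dj/ (2C), coda /∅/ ok → permitted
/juv/ — σ1 onset /j/, coda /v/ ok → permitted
/nfub.mnis/ — violates constraint (i): syllable 1 coda contains /b/ → not permitted
Permitted: /an.dji/, /juv/ → 2.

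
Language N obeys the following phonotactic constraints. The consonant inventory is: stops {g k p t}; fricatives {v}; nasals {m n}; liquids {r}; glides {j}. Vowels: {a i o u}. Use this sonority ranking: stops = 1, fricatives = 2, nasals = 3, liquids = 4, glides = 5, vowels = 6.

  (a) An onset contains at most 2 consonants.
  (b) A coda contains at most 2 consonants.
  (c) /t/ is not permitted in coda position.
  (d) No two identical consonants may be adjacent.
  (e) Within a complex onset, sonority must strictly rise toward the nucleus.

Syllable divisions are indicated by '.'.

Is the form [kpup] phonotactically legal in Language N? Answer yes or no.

no

[kpup] — violates constraint (e): syllable 1 onset /kp/: /k/ (stop, 1) → /p/ (stop, 1) does not rise → phonotactically illegal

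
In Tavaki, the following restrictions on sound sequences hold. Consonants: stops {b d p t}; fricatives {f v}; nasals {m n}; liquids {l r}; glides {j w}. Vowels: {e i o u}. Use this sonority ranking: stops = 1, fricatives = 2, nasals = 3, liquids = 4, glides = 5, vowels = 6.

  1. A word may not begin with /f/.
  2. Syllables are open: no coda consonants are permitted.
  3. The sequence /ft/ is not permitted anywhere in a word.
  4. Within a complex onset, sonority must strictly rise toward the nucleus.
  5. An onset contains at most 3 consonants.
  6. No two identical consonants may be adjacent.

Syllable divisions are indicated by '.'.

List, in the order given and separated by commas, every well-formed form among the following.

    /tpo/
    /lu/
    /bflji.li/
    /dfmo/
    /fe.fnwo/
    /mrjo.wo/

/lu/, /dfmo/, /mrjo.wo/

/tpo/ — violates constraint 4: syllable 1 onset /tp/: /t/ (stop, 1) → /p/ (stop, 1) does not rise → ill-formed
/lu/ — σ1 onset /l/, coda /∅/ ok → well-formed
/bflji.li/ — violates constraint 5: syllable 1 onset /bflj/ has 4 consonants (> 3) → ill-formed
/dfmo/ — σ1 onset /dfm/ (1→2→3 rises), coda /∅/ ok → well-formed
/fe.fnwo/ — violates constraint 1: word begins with /f/ → ill-formed
/mrjo.wo/ — σ1 onset /mrj/ (3→4→5 rises), coda /∅/ ok; σ2 onset /w/, coda /∅/ ok → well-formed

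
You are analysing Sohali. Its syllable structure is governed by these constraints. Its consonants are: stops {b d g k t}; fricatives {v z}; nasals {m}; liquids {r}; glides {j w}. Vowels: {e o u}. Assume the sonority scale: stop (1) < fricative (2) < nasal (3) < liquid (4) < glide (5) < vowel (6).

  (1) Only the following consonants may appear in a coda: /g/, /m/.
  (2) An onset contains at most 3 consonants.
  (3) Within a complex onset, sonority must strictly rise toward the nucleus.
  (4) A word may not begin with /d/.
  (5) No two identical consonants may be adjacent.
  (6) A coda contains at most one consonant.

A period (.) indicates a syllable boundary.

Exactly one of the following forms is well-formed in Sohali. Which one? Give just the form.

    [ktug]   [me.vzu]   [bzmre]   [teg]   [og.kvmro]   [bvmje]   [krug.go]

[ktug] — violates constraint 3: syllable 1 onset /kt/: /k/ (stop, 1) → /t/ (stop, 1) does not rise → ill-formed
[me.vzu] — violates constraint 3: syllable 2 onset /vz/: /v/ (fricative, 2) → /z/ (fricative, 2) does not rise → ill-formed
[bzmre] — violates constraint 2: syllable 1 onset /bzmr/ has 4 consonants (> 3) → ill-formed
[teg] — σ1 onset /t/, coda /g/ ok → well-formed
[og.kvmro] — violates constraint 2: syllable 2 onset /kvmr/ has 4 consonants (> 3) → ill-formed
[bvmje] — violates constraint 2: syllable 1 onset /bvmj/ has 4 consonants (> 3) → ill-formed
[krug.go] — violates constraint 5: adjacent identical consonants /gg/ → ill-formed

[teg]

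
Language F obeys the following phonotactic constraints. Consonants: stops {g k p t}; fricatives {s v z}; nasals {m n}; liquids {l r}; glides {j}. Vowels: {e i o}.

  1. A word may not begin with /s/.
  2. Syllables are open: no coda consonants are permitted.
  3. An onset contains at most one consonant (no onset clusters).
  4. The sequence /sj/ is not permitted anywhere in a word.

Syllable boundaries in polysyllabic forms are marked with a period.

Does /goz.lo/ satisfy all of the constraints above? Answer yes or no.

/goz.lo/ — violates constraint 2: syllable 1 coda /z/ has 1 consonant (> 0) → illicit

no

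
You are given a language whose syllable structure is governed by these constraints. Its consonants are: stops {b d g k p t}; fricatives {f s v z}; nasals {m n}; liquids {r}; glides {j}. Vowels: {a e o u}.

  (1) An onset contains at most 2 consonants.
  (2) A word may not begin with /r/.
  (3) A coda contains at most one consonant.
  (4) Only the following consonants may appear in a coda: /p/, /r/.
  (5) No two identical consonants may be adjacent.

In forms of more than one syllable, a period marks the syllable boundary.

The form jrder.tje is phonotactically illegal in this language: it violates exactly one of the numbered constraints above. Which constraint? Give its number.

jrder.tje: syllable 1 onset /jrd/ has 3 consonants (> 2).
This is a violation of constraint 1: "An onset contains at most 2 consonants."
The remaining constraints (2, 3, 4, 5) are satisfied.

1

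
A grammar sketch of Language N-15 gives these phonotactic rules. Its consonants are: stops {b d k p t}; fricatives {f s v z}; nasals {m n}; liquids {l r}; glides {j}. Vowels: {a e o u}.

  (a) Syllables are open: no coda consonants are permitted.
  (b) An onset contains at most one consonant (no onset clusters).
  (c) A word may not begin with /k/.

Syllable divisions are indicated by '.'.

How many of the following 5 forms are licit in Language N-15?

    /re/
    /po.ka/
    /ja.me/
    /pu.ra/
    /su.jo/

/re/ — σ1 onset /r/, coda /∅/ ok → licit
/po.ka/ — σ1 onset /p/, coda /∅/ ok; σ2 onset /k/, coda /∅/ ok → licit
/ja.me/ — σ1 onset /j/, coda /∅/ ok; σ2 onset /m/, coda /∅/ ok → licit
/pu.ra/ — σ1 onset /p/, coda /∅/ ok; σ2 onset /r/, coda /∅/ ok → licit
/su.jo/ — σ1 onset /s/, coda /∅/ ok; σ2 onset /j/, coda /∅/ ok → licit
Licit: /re/, /po.ka/, /ja.me/, /pu.ra/, /su.jo/ → 5.

5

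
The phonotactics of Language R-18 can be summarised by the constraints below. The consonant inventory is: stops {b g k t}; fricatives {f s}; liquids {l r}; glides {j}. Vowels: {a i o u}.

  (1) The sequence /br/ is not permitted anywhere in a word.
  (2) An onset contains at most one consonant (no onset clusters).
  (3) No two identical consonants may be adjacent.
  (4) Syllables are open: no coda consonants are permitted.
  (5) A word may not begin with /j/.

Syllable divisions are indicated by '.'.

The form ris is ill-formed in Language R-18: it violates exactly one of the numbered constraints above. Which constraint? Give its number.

4

ris: syllable 1 coda /s/ has 1 consonant (> 0).
This is a violation of constraint 4: "Syllables are open: no coda consonants are permitted."
The remaining constraints (1, 2, 3, 5) are satisfied.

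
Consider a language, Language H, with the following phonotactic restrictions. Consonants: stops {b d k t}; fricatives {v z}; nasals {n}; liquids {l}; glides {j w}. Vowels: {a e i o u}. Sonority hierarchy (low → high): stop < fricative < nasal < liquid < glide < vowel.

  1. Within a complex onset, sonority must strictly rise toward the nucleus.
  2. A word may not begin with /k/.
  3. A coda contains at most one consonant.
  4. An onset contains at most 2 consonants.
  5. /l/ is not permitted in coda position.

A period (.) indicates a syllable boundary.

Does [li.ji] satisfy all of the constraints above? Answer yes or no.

yes

[li.ji] — σ1 onset /l/, coda /∅/ ok; σ2 onset /j/, coda /∅/ ok → well-formed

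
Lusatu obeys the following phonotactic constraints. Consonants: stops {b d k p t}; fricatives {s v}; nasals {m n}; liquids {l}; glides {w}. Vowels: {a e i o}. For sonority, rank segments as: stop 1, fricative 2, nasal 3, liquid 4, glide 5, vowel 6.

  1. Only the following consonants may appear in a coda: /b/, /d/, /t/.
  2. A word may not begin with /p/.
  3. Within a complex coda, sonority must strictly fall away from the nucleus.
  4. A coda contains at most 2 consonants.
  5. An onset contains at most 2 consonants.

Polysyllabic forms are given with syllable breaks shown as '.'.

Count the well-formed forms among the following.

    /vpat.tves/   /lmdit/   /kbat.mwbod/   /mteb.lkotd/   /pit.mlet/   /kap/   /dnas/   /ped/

0

/vpat.tves/ — violates constraint 1: syllable 2 coda contains /s/, which is not a licensed coda consonant → ill-formed
/lmdit/ — violates constraint 5: syllable 1 onset /lmd/ has 3 consonants (> 2) → ill-formed
/kbat.mwbod/ — violates constraint 5: syllable 2 onset /mwb/ has 3 consonants (> 2) → ill-formed
/mteb.lkotd/ — violates constraint 3: syllable 2 coda /td/: /t/ (stop, 1) → /d/ (stop, 1) does not fall → ill-formed
/pit.mlet/ — violates constraint 2: word begins with /p/ → ill-formed
/kap/ — violates constraint 1: syllable 1 coda contains /p/, which is not a licensed coda consonant → ill-formed
/dnas/ — violates constraint 1: syllable 1 coda contains /s/, which is not a licensed coda consonant → ill-formed
/ped/ — violates constraint 2: word begins with /p/ → ill-formed
No form is well-formed → 0.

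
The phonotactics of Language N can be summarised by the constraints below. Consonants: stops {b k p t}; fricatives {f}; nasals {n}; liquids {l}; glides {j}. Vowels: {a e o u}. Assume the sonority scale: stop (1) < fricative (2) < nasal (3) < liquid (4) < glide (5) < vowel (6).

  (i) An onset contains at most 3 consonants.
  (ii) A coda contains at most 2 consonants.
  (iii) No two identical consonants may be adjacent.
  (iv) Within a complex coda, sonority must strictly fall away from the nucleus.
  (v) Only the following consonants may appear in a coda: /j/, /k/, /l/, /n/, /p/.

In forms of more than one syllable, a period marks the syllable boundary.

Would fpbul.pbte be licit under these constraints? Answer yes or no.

fpbul.pbte — σ1 onset /fpb/ (3C), coda /l/ ok; σ2 onset /pbt/ (3C), coda /∅/ ok → licit

yes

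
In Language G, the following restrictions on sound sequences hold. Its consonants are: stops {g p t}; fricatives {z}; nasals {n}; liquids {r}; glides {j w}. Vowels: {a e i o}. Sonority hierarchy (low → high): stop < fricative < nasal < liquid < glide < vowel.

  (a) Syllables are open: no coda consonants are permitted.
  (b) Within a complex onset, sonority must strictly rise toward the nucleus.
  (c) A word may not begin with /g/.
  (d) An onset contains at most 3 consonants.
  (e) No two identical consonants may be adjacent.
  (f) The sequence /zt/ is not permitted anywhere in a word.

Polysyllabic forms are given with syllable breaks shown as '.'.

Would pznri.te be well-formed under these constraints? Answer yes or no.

pznri.te — violates constraint (d): syllable 1 onset /pznr/ has 4 consonants (> 3) → ill-formed

no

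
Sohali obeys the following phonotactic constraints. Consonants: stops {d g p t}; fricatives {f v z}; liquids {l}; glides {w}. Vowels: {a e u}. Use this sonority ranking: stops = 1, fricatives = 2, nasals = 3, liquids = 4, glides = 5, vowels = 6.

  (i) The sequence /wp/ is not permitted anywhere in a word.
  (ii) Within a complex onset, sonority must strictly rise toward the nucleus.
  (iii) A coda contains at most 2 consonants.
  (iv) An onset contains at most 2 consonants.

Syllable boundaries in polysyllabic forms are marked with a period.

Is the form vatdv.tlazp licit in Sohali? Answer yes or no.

no

vatdv.tlazp — violates constraint (iii): syllable 1 coda /tdv/ has 3 consonants (> 2) → illicit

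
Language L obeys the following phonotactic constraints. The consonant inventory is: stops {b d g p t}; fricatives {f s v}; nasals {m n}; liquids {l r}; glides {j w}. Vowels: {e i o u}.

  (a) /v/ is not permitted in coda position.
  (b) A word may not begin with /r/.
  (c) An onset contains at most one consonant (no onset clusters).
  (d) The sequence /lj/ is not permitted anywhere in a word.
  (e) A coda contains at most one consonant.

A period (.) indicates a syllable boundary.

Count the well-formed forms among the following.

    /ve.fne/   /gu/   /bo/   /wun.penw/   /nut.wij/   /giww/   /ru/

/ve.fne/ — violates constraint (c): syllable 2 onset /fn/ has 2 consonants (> 1) → ill-formed
/gu/ — σ1 onset /g/, coda /∅/ ok → well-formed
/bo/ — σ1 onset /b/, coda /∅/ ok → well-formed
/wun.penw/ — violates constraint (e): syllable 2 coda /nw/ has 2 consonants (> 1) → ill-formed
/nut.wij/ — σ1 onset /n/, coda /t/ ok; σ2 onset /w/, coda /j/ ok → well-formed
/giww/ — violates constraint (e): syllable 1 coda /ww/ has 2 consonants (> 1) → ill-formed
/ru/ — violates constraint (b): word begins with /r/ → ill-formed
Well-formed: /gu/, /bo/, /nut.wij/ → 3.

3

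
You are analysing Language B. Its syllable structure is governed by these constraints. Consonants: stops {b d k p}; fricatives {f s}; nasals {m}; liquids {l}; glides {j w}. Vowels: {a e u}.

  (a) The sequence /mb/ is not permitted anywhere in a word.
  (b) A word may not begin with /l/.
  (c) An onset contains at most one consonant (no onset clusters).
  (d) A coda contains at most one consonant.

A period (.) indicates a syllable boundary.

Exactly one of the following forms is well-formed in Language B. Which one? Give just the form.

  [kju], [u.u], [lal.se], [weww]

[kju] — violates constraint (c): syllable 1 onset /kj/ has 2 consonants (> 1) → ill-formed
[u.u] — σ1 onset /∅/, coda /∅/ ok; σ2 onset /∅/, coda /∅/ ok → well-formed
[lal.se] — violates constraint (b): word begins with /l/ → ill-formed
[weww] — violates constraint (d): syllable 1 coda /ww/ has 2 consonants (> 1) → ill-formed

[u.u]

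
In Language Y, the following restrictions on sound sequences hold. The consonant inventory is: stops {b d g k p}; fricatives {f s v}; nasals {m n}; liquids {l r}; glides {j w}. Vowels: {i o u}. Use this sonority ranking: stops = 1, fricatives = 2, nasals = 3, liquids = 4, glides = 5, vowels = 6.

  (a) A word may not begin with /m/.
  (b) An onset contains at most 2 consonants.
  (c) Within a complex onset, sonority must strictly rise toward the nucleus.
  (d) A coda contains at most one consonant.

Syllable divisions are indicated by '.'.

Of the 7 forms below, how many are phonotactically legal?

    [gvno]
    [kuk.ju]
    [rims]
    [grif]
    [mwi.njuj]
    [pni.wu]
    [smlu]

3

[gvno] — violates constraint (b): syllable 1 onset /gvn/ has 3 consonants (> 2) → phonotactically illegal
[kuk.ju] — σ1 onset /k/, coda /k/ ok; σ2 onset /j/, coda /∅/ ok → phonotactically legal
[rims] — violates constraint (d): syllable 1 coda /ms/ has 2 consonants (> 1) → phonotactically illegal
[grif] — σ1 onset /gr/ (1→4 rises), coda /f/ ok → phonotactically legal
[mwi.njuj] — violates constraint (a): word begins with /m/ → phonotactically illegal
[pni.wu] — σ1 onset /pn/ (1→3 rises), coda /∅/ ok; σ2 onset /w/, coda /∅/ ok → phonotactically legal
[smlu] — violates constraint (b): syllable 1 onset /sml/ has 3 consonants (> 2) → phonotactically illegal
Phonotactically legal: [kuk.ju], [grif], [pni.wu] → 3.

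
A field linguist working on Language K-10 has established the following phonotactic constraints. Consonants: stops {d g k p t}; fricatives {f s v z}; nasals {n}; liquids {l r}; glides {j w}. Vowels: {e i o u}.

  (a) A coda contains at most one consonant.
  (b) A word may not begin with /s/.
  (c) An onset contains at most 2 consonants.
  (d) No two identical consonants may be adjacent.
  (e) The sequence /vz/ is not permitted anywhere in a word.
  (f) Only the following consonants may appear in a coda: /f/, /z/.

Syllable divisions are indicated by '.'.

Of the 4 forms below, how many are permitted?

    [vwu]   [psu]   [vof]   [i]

[vwu] — σ1 onset /vw/ (2C), coda /∅/ ok → permitted
[psu] — σ1 onset /ps/ (2C), coda /∅/ ok → permitted
[vof] — σ1 onset /v/, coda /f/ ok → permitted
[i] — σ1 onset /∅/, coda /∅/ ok → permitted
Permitted: [vwu], [psu], [vof], [i] → 4.

4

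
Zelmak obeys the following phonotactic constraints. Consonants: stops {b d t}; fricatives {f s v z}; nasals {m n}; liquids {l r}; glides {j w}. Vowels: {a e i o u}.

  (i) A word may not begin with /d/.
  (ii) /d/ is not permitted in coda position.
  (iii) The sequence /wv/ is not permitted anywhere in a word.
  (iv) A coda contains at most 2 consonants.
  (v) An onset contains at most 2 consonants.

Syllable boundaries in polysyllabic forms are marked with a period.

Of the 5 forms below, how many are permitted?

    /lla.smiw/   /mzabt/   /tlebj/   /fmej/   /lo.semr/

5

/lla.smiw/ — σ1 onset /ll/ (2C), coda /∅/ ok; σ2 onset /sm/ (2C), coda /w/ ok → permitted
/mzabt/ — σ1 onset /mz/ (2C), coda /bt/ (2C) ok → permitted
/tlebj/ — σ1 onset /tl/ (2C), coda /bj/ (2C) ok → permitted
/fmej/ — σ1 onset /fm/ (2C), coda /j/ ok → permitted
/lo.semr/ — σ1 onset /l/, coda /∅/ ok; σ2 onset /s/, coda /mr/ (2C) ok → permitted
Permitted: /lla.smiw/, /mzabt/, /tlebj/, /fmej/, /lo.semr/ → 5.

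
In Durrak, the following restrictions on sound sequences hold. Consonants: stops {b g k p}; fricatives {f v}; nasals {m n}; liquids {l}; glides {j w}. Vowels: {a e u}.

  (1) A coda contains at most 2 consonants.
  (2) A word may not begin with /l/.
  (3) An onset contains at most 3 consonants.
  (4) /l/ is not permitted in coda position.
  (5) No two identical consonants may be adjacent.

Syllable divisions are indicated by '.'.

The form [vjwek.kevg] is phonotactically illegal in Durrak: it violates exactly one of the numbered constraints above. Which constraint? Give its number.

[vjwek.kevg]: adjacent identical consonants /kk/.
This is a violation of constraint 5: "No two identical consonants may be adjacent."
The remaining constraints (1, 2, 3, 4) are satisfied.

5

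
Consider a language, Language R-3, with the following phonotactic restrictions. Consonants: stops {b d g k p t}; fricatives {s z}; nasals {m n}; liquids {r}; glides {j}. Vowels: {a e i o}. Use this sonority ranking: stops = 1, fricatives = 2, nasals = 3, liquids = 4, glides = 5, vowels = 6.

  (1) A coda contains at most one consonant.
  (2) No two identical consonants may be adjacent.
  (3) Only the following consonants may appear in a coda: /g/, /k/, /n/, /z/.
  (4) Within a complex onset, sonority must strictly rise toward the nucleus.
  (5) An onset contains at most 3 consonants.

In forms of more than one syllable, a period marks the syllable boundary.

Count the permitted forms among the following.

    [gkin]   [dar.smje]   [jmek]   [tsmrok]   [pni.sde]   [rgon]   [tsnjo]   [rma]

0

[gkin] — violates constraint 4: syllable 1 onset /gk/: /g/ (stop, 1) → /k/ (stop, 1) does not rise → not permitted
[dar.smje] — violates constraint 3: syllable 1 coda contains /r/, which is not a licensed coda consonant → not permitted
[jmek] — violates constraint 4: syllable 1 onset /jm/: /j/ (glide, 5) → /m/ (nasal, 3) does not rise → not permitted
[tsmrok] — violates constraint 5: syllable 1 onset /tsmr/ has 4 consonants (> 3) → not permitted
[pni.sde] — violates constraint 4: syllable 2 onset /sd/: /s/ (fricative, 2) → /d/ (stop, 1) does not rise → not permitted
[rgon] — violates constraint 4: syllable 1 onset /rg/: /r/ (liquid, 4) → /g/ (stop, 1) does not rise → not permitted
[tsnjo] — violates constraint 5: syllable 1 onset /tsnj/ has 4 consonants (> 3) → not permitted
[rma] — violates constraint 4: syllable 1 onset /rm/: /r/ (liquid, 4) → /m/ (nasal, 3) does not rise → not permitted
No form is permitted → 0.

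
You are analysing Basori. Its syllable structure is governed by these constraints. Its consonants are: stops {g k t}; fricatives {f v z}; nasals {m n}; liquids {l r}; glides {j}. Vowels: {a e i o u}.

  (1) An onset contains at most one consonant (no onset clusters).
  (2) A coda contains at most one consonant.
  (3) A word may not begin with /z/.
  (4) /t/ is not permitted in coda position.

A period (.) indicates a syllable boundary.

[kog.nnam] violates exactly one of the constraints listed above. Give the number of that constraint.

[kog.nnam]: syllable 2 onset /nn/ has 2 consonants (> 1).
This is a violation of constraint 1: "An onset contains at most one consonant (no onset clusters)."
The remaining constraints (2, 3, 4) are satisfied.

1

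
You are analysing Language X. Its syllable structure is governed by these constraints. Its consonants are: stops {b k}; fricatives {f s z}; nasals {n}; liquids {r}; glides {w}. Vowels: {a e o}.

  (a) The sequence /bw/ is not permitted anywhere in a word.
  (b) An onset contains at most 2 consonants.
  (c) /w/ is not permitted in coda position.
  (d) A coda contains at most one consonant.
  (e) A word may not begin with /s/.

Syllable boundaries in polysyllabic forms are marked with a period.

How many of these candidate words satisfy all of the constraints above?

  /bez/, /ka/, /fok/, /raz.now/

3

/bez/ — σ1 onset /b/, coda /z/ ok → licit
/ka/ — σ1 onset /k/, coda /∅/ ok → licit
/fok/ — σ1 onset /f/, coda /k/ ok → licit
/raz.now/ — violates constraint (c): syllable 2 coda contains /w/ → illicit
Licit: /bez/, /ka/, /fok/ → 3.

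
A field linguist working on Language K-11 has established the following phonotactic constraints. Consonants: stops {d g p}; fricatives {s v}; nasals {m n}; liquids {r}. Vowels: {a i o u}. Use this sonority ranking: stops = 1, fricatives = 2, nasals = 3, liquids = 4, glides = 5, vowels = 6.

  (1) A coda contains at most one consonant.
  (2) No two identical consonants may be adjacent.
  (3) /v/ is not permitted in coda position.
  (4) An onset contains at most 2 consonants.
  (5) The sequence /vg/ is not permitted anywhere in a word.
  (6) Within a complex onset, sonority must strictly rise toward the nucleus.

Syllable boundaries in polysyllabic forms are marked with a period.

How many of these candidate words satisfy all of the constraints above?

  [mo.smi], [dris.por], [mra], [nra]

4

[mo.smi] — σ1 onset /m/, coda /∅/ ok; σ2 onset /sm/ (2→3 rises), coda /∅/ ok → phonotactically legal
[dris.por] — σ1 onset /dr/ (1→4 rises), coda /s/ ok; σ2 onset /p/, coda /r/ ok → phonotactically legal
[mra] — σ1 onset /mr/ (3→4 rises), coda /∅/ ok → phonotactically legal
[nra] — σ1 onset /nr/ (3→4 rises), coda /∅/ ok → phonotactically legal
Phonotactically legal: [mo.smi], [dris.por], [mra], [nra] → 4.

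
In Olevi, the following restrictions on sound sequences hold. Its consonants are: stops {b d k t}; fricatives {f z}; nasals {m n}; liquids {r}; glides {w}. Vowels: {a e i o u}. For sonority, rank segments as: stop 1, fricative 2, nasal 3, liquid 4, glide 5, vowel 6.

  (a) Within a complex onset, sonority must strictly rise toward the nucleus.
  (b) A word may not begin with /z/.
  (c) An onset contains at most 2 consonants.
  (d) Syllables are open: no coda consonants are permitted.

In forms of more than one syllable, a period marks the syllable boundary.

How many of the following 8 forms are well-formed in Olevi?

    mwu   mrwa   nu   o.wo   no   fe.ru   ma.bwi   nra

7

mwu — σ1 onset /mw/ (3→5 rises), coda /∅/ ok → well-formed
mrwa — violates constraint (c): syllable 1 onset /mrw/ has 3 consonants (> 2) → ill-formed
nu — σ1 onset /n/, coda /∅/ ok → well-formed
o.wo — σ1 onset /∅/, coda /∅/ ok; σ2 onset /w/, coda /∅/ ok → well-formed
no — σ1 onset /n/, coda /∅/ ok → well-formed
fe.ru — σ1 onset /f/, coda /∅/ ok; σ2 onset /r/, coda /∅/ ok → well-formed
ma.bwi — σ1 onset /m/, coda /∅/ ok; σ2 onset /bw/ (1→5 rises), coda /∅/ ok → well-formed
nra — σ1 onset /nr/ (3→4 rises), coda /∅/ ok → well-formed
Well-formed: mwu, nu, o.wo, no, fe.ru, ma.bwi, nra → 7.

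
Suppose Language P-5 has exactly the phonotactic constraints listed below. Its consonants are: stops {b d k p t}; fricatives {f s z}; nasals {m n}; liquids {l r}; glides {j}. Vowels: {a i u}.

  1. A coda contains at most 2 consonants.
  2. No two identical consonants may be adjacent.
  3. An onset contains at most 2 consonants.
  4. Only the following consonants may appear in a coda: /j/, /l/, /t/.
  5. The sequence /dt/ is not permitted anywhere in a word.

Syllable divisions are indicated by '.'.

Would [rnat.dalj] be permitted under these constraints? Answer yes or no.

yes

[rnat.dalj] — σ1 onset /rn/ (2C), coda /t/ ok; σ2 onset /d/, coda /lj/ (2C) ok → permitted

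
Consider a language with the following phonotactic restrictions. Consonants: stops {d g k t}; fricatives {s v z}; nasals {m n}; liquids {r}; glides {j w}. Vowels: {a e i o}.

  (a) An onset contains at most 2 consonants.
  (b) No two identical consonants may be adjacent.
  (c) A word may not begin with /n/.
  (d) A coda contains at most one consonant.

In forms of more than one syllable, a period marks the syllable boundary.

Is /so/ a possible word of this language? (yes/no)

yes

/so/ — σ1 onset /s/, coda /∅/ ok → phonotactically legal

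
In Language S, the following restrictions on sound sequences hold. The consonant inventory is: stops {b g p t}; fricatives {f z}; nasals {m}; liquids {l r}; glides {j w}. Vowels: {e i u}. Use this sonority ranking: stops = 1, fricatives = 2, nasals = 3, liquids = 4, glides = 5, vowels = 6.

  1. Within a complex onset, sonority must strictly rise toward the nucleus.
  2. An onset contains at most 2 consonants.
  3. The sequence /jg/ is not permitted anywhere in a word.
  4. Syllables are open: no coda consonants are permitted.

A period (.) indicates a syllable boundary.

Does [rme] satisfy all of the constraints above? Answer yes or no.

[rme] — violates constraint 1: syllable 1 onset /rm/: /r/ (liquid, 4) → /m/ (nasal, 3) does not rise → not permitted

no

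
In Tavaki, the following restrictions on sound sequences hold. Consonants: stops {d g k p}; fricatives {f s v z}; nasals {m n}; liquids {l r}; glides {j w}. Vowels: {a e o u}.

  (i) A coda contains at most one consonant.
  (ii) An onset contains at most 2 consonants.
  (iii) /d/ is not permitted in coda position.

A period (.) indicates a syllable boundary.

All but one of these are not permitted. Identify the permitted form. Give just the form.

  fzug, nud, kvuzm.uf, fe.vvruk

fzug

fzug — σ1 onset /fz/ (2C), coda /g/ ok → permitted
nud — violates constraint (iii): syllable 1 coda contains /d/ → not permitted
kvuzm.uf — violates constraint (i): syllable 1 coda /zm/ has 2 consonants (> 1) → not permitted
fe.vvruk — violates constraint (ii): syllable 2 onset /vvr/ has 3 consonants (> 2) → not permitted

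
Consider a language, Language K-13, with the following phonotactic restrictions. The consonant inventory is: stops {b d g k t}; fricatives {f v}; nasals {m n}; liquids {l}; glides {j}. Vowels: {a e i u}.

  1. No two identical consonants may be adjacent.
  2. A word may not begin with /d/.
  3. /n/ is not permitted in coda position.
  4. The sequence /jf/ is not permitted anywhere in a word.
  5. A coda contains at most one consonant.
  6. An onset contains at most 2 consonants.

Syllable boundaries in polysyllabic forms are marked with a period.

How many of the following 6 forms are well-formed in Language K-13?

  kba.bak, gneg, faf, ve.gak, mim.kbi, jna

kba.bak — σ1 onset /kb/ (2C), coda /∅/ ok; σ2 onset /b/, coda /k/ ok → well-formed
gneg — σ1 onset /gn/ (2C), coda /g/ ok → well-formed
faf — σ1 onset /f/, coda /f/ ok → well-formed
ve.gak — σ1 onset /v/, coda /∅/ ok; σ2 onset /g/, coda /k/ ok → well-formed
mim.kbi — σ1 onset /m/, coda /m/ ok; σ2 onset /kb/ (2C), coda /∅/ ok → well-formed
jna — σ1 onset /jn/ (2C), coda /∅/ ok → well-formed
Well-formed: kba.bak, gneg, faf, ve.gak, mim.kbi, jna → 6.

6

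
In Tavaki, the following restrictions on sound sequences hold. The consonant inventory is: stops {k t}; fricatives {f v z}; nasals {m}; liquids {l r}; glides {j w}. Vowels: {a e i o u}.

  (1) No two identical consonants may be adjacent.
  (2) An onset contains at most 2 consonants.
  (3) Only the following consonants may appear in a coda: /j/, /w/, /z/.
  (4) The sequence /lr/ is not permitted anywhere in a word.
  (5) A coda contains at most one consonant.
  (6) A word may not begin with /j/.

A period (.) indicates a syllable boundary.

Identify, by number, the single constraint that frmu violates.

frmu: syllable 1 onset /frm/ has 3 consonants (> 2).
This is a violation of constraint 2: "An onset contains at most 2 consonants."
The remaining constraints (1, 3, 4, 5, 6) are satisfied.

2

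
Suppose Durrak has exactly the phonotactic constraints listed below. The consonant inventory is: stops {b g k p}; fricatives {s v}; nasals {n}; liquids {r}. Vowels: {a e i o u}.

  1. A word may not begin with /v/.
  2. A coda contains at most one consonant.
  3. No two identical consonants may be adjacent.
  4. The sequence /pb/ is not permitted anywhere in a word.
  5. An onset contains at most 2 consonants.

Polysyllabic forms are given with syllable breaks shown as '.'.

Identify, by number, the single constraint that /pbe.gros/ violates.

4

/pbe.gros/: contains banned sequence /pb/.
This is a violation of constraint 4: "The sequence /pb/ is not permitted anywhere in a word."
The remaining constraints (1, 2, 3, 5) are satisfied.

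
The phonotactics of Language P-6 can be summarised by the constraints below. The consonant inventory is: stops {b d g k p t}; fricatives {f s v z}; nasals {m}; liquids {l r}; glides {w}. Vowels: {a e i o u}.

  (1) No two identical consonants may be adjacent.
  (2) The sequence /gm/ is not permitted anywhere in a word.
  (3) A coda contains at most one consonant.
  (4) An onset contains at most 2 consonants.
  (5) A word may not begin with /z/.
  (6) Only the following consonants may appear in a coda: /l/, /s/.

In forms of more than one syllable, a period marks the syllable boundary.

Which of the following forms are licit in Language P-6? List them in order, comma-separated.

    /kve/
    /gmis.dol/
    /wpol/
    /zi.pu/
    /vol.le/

/kve/, /wpol/

/kve/ — σ1 onset /kv/ (2C), coda /∅/ ok → licit
/gmis.dol/ — violates constraint 2: contains banned sequence /gm/ → illicit
/wpol/ — σ1 onset /wp/ (2C), coda /l/ ok → licit
/zi.pu/ — violates constraint 5: word begins with /z/ → illicit
/vol.le/ — violates constraint 1: adjacent identical consonants /ll/ → illicit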